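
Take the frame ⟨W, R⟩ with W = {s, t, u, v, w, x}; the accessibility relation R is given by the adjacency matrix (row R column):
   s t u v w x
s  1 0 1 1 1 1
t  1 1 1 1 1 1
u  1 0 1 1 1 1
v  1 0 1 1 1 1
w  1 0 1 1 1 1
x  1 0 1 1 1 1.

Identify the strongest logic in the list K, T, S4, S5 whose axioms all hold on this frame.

S4

Reflexive (axiom T): yes — every world is R-related to itself.
Transitive (axiom 4): yes — every two-step R-path is closed by a direct edge.
Euclidean (axiom 5): no — t R s and t R t, but not s R t.
So F validates K, T, S4; S5 would additionally require R to be Euclidean. The strongest is S4.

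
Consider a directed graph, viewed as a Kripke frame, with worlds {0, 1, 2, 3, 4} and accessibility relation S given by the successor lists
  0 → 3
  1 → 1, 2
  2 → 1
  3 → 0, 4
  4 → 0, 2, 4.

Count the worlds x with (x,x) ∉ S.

Enumerating: 0, 2, 3.

3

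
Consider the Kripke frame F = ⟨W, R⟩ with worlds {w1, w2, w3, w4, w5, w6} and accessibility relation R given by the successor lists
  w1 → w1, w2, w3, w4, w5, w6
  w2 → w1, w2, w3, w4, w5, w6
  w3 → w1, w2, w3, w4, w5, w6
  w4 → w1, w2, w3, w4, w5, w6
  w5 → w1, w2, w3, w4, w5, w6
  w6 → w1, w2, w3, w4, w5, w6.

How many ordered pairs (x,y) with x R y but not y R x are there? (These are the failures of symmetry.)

R is symmetric; there are no such tuples.

0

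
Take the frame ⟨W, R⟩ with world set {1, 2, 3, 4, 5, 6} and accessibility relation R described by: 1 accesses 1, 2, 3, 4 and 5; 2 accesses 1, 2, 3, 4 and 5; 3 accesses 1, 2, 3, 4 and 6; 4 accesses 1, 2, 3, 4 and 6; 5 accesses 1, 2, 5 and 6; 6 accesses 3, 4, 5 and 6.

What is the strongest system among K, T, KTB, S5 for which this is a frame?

KTB

Reflexive (axiom T): yes — every world is R-related to itself.
Symmetric (axiom B): yes — every pair in R has its reverse in R.
Euclidean (axiom 5): no — 1 R 3 and 1 R 5, but not 3 R 5.
So F validates K, T, KTB; S5 would additionally require R to be Euclidean. The strongest is KTB.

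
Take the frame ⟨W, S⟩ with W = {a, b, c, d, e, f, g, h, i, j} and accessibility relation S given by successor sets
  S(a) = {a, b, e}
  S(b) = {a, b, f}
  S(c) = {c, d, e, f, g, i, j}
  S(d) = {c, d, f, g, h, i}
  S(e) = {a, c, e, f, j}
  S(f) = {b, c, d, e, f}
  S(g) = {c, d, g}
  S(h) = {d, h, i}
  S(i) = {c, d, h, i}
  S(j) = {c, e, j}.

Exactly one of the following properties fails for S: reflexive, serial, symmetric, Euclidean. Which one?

Reflexive: yes — every world is S-related to itself.
Serial: yes — every world has a successor (e.g. a S a).
Symmetric: yes — every pair in S has its reverse in S.
Euclidean: no — a S b and a S e, but not b S e.
Only Euclidean fails.

Euclidean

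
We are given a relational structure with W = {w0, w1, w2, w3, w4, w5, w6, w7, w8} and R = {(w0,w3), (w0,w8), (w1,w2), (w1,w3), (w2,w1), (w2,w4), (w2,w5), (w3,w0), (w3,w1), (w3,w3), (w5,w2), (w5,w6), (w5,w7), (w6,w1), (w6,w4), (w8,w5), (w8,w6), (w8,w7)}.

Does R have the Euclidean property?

No

Euclidean: no — w0 R w3 and w0 R w8, but not w3 R w8.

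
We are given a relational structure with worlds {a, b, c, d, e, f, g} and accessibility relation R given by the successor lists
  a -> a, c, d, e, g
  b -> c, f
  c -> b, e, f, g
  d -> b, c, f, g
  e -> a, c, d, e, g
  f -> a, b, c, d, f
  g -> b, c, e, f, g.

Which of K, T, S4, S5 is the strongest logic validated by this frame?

K

Reflexive (axiom T): no — b is not related to itself.
Transitive (axiom 4): no — a R c and c R b, but not a R b.
Euclidean (axiom 5): no — a R c and a R d, but not c R d.
So F validates K; T would additionally require R to be reflexive. The strongest is K.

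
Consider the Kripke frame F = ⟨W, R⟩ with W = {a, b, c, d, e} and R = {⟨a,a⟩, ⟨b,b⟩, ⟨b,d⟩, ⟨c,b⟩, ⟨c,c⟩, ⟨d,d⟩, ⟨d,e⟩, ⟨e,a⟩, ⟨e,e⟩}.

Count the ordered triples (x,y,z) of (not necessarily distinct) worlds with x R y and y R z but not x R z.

Enumerating: (b,d,e), (c,b,d), (d,e,a).

3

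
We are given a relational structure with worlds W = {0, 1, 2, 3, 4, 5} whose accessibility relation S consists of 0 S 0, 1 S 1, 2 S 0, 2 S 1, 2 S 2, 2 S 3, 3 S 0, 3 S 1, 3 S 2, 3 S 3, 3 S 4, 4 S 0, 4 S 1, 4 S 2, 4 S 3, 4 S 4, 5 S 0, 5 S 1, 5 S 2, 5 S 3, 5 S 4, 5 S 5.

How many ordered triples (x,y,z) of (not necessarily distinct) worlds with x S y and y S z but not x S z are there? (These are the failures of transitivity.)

Enumerating: (2,3,4).

1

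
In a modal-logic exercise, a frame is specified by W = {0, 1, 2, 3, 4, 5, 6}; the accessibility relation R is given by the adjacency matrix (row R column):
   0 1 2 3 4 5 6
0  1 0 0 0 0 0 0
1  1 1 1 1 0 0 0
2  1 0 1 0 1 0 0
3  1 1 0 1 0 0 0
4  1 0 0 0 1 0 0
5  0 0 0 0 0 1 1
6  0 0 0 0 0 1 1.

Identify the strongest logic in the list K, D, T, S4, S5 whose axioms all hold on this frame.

T

Serial (axiom D): yes — every world has a successor (e.g. 0 R 0).
Reflexive (axiom T): yes — every world is R-related to itself.
Transitive (axiom 4): no — 1 R 2 and 2 R 4, but not 1 R 4.
Euclidean (axiom 5): no — 1 R 0 and 1 R 2, but not 0 R 2.
So F validates K, D, T; S4 would additionally require R to be transitive. The strongest is T.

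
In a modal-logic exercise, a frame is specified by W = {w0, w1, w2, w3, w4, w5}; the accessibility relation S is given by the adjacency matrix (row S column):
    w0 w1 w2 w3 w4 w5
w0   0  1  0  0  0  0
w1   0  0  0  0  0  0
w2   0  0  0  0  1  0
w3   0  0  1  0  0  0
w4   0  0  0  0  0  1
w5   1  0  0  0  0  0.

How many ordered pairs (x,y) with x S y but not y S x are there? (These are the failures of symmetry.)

5

Enumerating: (w0,w1), (w2,w4), (w3,w2), (w4,w5), (w5,w0).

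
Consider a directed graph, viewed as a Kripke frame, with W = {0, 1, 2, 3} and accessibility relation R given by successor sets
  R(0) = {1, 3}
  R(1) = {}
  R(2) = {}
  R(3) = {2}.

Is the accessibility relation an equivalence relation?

Reflexive: no — 0 is not related to itself.
Symmetric: no — 0 R 1 but not 1 R 0.
Transitive: no — 0 R 3 and 3 R 2, but not 0 R 2.
So R is not an equivalence relation.

No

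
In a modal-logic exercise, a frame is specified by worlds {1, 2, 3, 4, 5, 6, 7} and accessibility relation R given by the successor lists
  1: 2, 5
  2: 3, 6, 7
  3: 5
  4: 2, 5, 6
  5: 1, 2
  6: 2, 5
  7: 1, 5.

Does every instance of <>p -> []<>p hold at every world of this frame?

No

The schema 5 characterises exactly the Euclidean frames.
Euclidean: no — 1 R 2 and 1 R 5, but not 2 R 5.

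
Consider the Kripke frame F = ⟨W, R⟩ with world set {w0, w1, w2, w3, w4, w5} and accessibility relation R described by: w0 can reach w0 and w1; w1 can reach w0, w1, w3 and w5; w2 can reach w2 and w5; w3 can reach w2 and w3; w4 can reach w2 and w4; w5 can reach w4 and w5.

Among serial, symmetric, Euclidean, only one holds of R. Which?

Serial: yes — every world has a successor (e.g. w0 R w0).
Symmetric: no — w1 R w3 but not w3 R w1.
Euclidean: no — w1 R w0 and w1 R w3, but not w0 R w3.
Only serial holds.

serial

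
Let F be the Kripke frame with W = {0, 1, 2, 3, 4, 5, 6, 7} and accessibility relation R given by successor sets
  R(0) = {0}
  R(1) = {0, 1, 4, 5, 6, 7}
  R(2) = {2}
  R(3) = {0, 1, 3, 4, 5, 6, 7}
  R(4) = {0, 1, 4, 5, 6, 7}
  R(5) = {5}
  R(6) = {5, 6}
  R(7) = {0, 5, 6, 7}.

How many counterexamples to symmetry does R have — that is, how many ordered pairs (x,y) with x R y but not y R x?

18

Enumerating: (1,0), (1,5), (1,6), (1,7), (3,0), (3,1), (3,4), (3,5), (3,6), (3,7), (4,0), (4,5), (4,6), (4,7), (6,5), (7,0), (7,5), (7,6).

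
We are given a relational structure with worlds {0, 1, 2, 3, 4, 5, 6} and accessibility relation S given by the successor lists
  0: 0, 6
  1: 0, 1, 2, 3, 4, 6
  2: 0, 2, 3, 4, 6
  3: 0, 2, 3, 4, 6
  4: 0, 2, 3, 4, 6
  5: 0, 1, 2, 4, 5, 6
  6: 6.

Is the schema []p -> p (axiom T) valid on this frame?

Axiom T corresponds to the accessibility relation being reflexive.
Reflexive: yes — every world is S-related to itself.

Yes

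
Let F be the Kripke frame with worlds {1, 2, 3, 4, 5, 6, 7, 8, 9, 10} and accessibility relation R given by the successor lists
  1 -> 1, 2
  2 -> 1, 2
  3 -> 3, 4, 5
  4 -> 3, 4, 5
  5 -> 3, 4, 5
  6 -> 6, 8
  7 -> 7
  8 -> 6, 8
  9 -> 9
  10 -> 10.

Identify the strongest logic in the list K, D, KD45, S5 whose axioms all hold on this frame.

S5

Serial (axiom D): yes — every world has a successor (e.g. 1 R 1).
Euclidean (axiom 5): yes — any two successors of a common world are R-related.
Transitive (axiom 4): yes — every two-step R-path is closed by a direct edge.
Reflexive (axiom T): yes — every world is R-related to itself.
So F validates K, D, KD45, S5. The strongest is S5.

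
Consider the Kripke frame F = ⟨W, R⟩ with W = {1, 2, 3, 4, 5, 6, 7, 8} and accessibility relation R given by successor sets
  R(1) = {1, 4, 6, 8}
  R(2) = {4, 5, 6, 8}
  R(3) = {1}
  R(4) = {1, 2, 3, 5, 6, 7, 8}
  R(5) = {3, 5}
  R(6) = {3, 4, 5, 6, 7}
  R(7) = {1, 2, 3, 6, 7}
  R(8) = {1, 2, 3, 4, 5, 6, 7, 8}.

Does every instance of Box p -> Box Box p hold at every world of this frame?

Axiom 4 corresponds to the accessibility relation being transitive.
Transitive: no — 1 R 4 and 4 R 2, but not 1 R 2.

No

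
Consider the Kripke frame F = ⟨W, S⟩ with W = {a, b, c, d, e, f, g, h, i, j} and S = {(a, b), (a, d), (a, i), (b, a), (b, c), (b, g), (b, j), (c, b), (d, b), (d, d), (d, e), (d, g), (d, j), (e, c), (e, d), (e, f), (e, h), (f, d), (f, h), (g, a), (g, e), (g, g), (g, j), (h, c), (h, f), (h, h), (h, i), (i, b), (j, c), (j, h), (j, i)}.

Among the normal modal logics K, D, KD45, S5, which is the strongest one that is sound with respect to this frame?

Serial (axiom D): yes — every world has a successor (e.g. a S b).
Euclidean (axiom 5): no — a S b and a S d, but not b S d.
Transitive (axiom 4): no — a S b and b S c, but not a S c.
Reflexive (axiom T): no — a is not related to itself.
So F validates K, D; KD45 would additionally require S to be Euclidean and transitive. The strongest is D.

D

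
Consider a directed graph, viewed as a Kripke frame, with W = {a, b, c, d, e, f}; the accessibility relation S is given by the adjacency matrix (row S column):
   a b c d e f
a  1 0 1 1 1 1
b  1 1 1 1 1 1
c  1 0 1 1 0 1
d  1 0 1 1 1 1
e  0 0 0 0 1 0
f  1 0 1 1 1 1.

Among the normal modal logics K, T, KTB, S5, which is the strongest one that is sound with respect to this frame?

Reflexive (axiom T): yes — every world is S-related to itself.
Symmetric (axiom B): no — a S e but not e S a.
Euclidean (axiom 5): no — a S c and a S e, but not c S e.
So F validates K, T; KTB would additionally require S to be symmetric. The strongest is T.

T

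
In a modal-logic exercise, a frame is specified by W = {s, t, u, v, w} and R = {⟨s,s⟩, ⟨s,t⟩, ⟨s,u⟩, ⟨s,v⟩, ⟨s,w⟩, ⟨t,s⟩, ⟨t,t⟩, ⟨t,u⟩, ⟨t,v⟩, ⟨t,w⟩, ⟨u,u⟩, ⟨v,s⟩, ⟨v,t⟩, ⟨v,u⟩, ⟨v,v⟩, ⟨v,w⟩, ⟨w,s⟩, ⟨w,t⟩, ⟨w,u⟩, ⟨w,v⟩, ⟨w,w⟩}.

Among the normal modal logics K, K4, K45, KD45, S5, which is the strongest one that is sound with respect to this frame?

Transitive (axiom 4): yes — every two-step R-path is closed by a direct edge.
Euclidean (axiom 5): no — s R u and s R t, but not u R t.
Serial (axiom D): yes — every world has a successor (e.g. s R s).
Reflexive (axiom T): yes — every world is R-related to itself.
So F validates K, K4; K45 would additionally require R to be Euclidean. The strongest is K4.

K4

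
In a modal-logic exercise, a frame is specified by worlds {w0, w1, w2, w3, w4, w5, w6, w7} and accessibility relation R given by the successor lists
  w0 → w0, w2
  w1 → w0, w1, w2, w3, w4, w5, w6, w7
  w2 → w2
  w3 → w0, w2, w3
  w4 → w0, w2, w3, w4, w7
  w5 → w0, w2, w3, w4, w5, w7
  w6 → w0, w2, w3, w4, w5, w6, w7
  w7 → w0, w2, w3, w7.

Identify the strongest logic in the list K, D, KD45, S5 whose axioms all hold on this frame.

Serial (axiom D): yes — every world has a successor (e.g. w0 R w0).
Euclidean (axiom 5): no — w1 R w0 and w1 R w3, but not w0 R w3.
Transitive (axiom 4): yes — every two-step R-path is closed by a direct edge.
Reflexive (axiom T): yes — every world is R-related to itself.
So F validates K, D; KD45 would additionally require R to be Euclidean. The strongest is D.

D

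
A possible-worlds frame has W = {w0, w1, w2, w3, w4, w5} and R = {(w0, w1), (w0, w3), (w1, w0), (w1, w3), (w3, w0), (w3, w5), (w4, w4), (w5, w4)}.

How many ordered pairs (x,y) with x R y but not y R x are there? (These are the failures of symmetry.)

Enumerating: (w1,w3), (w3,w5), (w5,w4).

3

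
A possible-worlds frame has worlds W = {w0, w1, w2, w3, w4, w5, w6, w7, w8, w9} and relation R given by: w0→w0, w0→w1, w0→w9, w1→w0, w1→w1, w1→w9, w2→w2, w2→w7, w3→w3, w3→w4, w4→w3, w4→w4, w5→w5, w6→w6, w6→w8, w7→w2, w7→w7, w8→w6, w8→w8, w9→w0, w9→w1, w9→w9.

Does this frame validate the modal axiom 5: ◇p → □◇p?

Axiom 5 corresponds to the accessibility relation being Euclidean.
Euclidean: yes — any two successors of a common world are R-related.

Yes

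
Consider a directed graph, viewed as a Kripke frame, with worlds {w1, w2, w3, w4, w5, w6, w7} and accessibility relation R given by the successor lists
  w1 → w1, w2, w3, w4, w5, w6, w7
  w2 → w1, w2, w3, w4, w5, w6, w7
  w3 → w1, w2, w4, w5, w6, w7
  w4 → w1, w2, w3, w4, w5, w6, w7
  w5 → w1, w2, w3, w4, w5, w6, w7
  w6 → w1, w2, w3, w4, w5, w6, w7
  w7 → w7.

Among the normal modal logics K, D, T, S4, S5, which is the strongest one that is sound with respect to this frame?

Serial (axiom D): yes — every world has a successor (e.g. w1 R w1).
Reflexive (axiom T): no — w3 is not related to itself.
Transitive (axiom 4): no — w3 R w1 and w1 R w3, but not w3 R w3.
Euclidean (axiom 5): no — w1 R w7 and w1 R w2, but not w7 R w2.
So F validates K, D; T would additionally require R to be reflexive. The strongest is D.

D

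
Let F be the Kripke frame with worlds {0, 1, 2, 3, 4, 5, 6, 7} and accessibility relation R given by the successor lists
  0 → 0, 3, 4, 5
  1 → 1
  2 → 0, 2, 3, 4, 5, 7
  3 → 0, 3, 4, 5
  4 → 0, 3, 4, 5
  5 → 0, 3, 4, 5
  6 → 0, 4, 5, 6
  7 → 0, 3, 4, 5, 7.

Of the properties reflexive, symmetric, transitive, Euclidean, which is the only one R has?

Reflexive: yes — every world is R-related to itself.
Symmetric: no — 2 R 0 but not 0 R 2.
Transitive: no — 6 R 0 and 0 R 3, but not 6 R 3.
Euclidean: no — 2 R 0 and 2 R 7, but not 0 R 7.
Only reflexive holds.

reflexive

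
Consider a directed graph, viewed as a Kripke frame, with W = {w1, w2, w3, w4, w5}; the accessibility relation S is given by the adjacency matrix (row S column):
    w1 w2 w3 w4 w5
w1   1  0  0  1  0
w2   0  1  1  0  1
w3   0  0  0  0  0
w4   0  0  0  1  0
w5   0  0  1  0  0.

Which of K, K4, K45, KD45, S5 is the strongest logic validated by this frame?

K4

Transitive (axiom 4): yes — every two-step S-path is closed by a direct edge.
Euclidean (axiom 5): no — w2 S w3 and w2 S w5, but not w3 S w5.
Serial (axiom D): no — w3 has no S-successor.
Reflexive (axiom T): no — w3 is not related to itself.
So F validates K, K4; K45 would additionally require S to be Euclidean. The strongest is K4.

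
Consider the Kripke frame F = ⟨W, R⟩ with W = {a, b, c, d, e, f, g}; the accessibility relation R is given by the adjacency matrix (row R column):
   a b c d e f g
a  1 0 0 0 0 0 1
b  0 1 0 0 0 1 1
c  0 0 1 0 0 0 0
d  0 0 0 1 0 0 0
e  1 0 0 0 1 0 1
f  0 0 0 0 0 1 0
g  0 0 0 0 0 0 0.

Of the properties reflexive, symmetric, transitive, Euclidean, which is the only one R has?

Reflexive: no — g is not related to itself.
Symmetric: no — a R g but not g R a.
Transitive: yes — every two-step R-path is closed by a direct edge.
Euclidean: no — b R f and b R g, but not f R g.
Only transitive holds.

transitive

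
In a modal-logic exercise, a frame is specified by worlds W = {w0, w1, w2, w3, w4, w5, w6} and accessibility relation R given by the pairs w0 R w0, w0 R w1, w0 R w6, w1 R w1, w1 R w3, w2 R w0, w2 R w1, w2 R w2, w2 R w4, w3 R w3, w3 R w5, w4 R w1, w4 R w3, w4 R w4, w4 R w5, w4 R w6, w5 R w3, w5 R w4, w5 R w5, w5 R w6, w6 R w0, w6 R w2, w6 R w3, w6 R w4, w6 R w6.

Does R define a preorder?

Reflexive: yes — every world is R-related to itself.
Transitive: no — w0 R w1 and w1 R w3, but not w0 R w3.
So R is not a preorder.

No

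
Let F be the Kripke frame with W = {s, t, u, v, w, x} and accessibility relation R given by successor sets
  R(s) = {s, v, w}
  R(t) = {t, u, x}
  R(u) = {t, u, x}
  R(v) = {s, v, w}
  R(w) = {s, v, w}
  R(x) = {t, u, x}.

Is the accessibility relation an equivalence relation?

Yes

Reflexive: yes — every world is R-related to itself.
Symmetric: yes — every pair in R has its reverse in R.
Transitive: yes — every two-step R-path is closed by a direct edge.
So R is an equivalence relation.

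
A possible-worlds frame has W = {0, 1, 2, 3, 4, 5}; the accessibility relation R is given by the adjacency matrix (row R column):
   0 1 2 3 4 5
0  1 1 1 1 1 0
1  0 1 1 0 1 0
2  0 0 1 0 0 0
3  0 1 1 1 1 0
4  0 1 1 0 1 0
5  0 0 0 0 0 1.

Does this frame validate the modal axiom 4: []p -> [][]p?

Axiom 4 corresponds to the accessibility relation being transitive.
Transitive: yes — every two-step R-path is closed by a direct edge.

Yes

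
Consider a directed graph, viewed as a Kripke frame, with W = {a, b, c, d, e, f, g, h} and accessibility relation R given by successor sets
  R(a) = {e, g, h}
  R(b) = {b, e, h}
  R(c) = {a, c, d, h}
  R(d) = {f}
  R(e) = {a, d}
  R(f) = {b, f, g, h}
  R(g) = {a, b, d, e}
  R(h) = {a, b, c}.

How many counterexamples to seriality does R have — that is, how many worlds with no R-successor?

R is serial; there are no such worlds.

0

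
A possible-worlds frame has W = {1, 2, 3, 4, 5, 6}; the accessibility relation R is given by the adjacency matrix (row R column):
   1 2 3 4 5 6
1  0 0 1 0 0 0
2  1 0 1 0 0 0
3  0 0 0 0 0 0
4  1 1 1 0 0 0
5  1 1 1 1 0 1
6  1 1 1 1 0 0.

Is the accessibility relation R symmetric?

No

Symmetric: no — 1 R 3 but not 3 R 1.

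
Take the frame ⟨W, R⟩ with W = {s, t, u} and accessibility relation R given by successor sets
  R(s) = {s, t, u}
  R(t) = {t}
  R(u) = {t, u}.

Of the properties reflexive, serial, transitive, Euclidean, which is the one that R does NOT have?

Reflexive: yes — every world is R-related to itself.
Serial: yes — every world has a successor (e.g. s R s).
Transitive: yes — every two-step R-path is closed by a direct edge.
Euclidean: no — s R t and s R u, but not t R u.
Only Euclidean fails.

Euclidean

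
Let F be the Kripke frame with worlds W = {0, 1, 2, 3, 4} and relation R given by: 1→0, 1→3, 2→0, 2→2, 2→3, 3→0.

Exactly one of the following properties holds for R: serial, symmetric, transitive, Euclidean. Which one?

transitive

Serial: no — 0 has no R-successor.
Symmetric: no — 1 R 0 but not 0 R 1.
Transitive: yes — every two-step R-path is closed by a direct edge.
Euclidean: no — 1 R 0 and 1 R 3, but not 0 R 3.
Only transitive holds.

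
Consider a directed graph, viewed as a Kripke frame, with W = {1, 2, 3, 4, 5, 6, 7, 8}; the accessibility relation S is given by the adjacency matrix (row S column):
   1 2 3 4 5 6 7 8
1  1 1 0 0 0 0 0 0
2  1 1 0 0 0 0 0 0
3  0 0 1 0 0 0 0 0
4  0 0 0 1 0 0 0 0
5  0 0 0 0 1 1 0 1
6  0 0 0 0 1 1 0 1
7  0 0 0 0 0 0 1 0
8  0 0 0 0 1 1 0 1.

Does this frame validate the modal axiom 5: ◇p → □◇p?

Yes

By correspondence theory, 5 is valid on a frame iff S is Euclidean.
Euclidean: yes — any two successors of a common world are S-related.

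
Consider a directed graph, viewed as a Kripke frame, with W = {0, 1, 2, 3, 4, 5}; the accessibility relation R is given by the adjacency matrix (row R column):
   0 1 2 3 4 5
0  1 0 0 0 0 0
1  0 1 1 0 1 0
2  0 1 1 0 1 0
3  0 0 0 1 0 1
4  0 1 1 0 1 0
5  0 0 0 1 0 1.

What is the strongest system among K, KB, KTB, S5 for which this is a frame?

S5

Symmetric (axiom B): yes — every pair in R has its reverse in R.
Reflexive (axiom T): yes — every world is R-related to itself.
Euclidean (axiom 5): yes — any two successors of a common world are R-related.
So F validates K, KB, KTB, S5. The strongest is S5.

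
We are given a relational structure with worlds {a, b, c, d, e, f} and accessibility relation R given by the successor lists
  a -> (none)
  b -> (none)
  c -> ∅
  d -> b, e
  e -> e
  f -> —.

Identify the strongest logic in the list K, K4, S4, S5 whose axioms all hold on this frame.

K4

Transitive (axiom 4): yes — every two-step R-path is closed by a direct edge.
Reflexive (axiom T): no — a is not related to itself.
Euclidean (axiom 5): no — d R b and d R e, but not b R e.
So F validates K, K4; S4 would additionally require R to be reflexive. The strongest is K4.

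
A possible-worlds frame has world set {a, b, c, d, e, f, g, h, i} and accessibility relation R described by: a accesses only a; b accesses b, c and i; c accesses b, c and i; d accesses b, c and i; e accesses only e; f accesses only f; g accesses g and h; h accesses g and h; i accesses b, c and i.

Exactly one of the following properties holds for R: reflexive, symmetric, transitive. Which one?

transitive

Reflexive: no — d is not related to itself.
Symmetric: no — d R b but not b R d.
Transitive: yes — every two-step R-path is closed by a direct edge.
Only transitive holds.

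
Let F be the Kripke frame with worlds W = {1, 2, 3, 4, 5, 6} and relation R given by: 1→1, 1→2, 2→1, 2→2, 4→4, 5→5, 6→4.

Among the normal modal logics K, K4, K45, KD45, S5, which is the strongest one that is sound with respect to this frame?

Transitive (axiom 4): yes — every two-step R-path is closed by a direct edge.
Euclidean (axiom 5): yes — any two successors of a common world are R-related.
Serial (axiom D): no — 3 has no R-successor.
Reflexive (axiom T): no — 3 is not related to itself.
So F validates K, K4, K45; KD45 would additionally require R to be serial. The strongest is K45.

K45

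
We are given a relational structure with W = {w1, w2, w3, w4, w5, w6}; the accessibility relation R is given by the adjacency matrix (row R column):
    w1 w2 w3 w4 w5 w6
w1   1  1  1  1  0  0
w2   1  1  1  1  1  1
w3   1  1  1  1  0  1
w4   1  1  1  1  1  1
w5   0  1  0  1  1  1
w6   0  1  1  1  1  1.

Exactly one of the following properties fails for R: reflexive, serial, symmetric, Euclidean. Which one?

Euclidean

Reflexive: yes — every world is R-related to itself.
Serial: yes — every world has a successor (e.g. w1 R w1).
Symmetric: yes — every pair in R has its reverse in R.
Euclidean: no — w2 R w1 and w2 R w5, but not w1 R w5.
Only Euclidean fails.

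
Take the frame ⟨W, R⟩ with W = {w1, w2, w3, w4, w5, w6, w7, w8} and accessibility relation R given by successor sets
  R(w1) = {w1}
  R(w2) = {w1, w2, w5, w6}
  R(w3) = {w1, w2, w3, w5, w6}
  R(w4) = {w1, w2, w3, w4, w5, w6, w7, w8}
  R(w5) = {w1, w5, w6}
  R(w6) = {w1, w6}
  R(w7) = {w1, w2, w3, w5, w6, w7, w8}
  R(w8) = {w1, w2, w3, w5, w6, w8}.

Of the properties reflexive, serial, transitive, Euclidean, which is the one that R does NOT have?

Euclidean

Reflexive: yes — every world is R-related to itself.
Serial: yes — every world has a successor (e.g. w1 R w1).
Transitive: yes — every two-step R-path is closed by a direct edge.
Euclidean: no — w2 R w1 and w2 R w5, but not w1 R w5.
Only Euclidean fails.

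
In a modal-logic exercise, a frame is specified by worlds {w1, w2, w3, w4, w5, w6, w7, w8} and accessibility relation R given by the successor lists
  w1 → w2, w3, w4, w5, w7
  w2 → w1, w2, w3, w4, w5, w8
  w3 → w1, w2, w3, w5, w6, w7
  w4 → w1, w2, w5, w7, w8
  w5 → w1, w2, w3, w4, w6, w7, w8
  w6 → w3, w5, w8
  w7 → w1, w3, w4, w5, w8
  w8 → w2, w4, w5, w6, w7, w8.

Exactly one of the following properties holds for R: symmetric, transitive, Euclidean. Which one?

Symmetric: yes — every pair in R has its reverse in R.
Transitive: no — w1 R w2 and w2 R w8, but not w1 R w8.
Euclidean: no — w1 R w2 and w1 R w7, but not w2 R w7.
Only symmetric holds.

symmetric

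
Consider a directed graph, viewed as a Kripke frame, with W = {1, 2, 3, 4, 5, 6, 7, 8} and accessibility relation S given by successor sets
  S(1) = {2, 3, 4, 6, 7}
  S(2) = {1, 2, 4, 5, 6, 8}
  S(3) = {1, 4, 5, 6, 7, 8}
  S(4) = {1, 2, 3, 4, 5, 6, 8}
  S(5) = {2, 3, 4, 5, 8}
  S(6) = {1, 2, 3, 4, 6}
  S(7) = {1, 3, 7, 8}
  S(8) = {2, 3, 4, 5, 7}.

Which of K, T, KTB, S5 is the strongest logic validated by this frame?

Reflexive (axiom T): no — 1 is not related to itself.
Symmetric (axiom B): yes — every pair in S has its reverse in S.
Euclidean (axiom 5): no — 1 S 2 and 1 S 3, but not 2 S 3.
So F validates K; T would additionally require S to be reflexive. The strongest is K.

K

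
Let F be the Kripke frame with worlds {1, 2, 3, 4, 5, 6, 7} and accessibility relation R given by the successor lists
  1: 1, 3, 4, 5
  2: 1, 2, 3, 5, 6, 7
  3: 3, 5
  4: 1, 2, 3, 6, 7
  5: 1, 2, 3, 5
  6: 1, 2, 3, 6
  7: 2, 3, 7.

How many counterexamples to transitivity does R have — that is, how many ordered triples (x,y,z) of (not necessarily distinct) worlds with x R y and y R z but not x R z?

Enumerating: (1,4,2), (1,4,6), (1,4,7), (1,5,2), (2,1,4), (3,5,1), (3,5,2), (4,1,4), (4,1,5), (4,2,5), (4,3,5), (5,1,4), … and 11 more.
Total: 23.

23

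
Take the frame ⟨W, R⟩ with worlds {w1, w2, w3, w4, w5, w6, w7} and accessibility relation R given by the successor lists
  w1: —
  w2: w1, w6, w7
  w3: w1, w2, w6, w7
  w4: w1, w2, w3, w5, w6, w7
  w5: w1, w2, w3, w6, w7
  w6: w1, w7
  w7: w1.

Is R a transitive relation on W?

Yes

Transitive: yes — every two-step R-path is closed by a direct edge.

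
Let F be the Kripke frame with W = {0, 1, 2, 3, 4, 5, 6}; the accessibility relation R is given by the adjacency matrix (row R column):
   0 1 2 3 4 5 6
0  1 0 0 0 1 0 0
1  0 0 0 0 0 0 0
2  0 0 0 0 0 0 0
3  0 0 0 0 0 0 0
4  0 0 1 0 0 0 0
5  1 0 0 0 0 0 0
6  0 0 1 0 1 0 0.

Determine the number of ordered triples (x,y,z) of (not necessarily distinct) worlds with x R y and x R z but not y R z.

6

Enumerating: (0,4,0), (0,4,4), (4,2,2), (6,2,2), (6,2,4), (6,4,4).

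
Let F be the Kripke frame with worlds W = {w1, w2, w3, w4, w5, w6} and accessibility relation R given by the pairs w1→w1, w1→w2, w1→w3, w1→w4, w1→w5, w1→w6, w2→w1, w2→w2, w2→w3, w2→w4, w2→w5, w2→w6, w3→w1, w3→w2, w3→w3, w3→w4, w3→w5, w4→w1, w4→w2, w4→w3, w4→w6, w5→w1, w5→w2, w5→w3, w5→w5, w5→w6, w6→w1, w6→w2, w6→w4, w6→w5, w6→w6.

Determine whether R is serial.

Serial: yes — every world has a successor (e.g. w1 R w1).

Yes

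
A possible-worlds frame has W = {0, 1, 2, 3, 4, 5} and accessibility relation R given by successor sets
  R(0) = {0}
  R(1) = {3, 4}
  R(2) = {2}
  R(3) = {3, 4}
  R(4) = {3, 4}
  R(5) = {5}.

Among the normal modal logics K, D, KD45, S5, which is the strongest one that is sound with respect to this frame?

Serial (axiom D): yes — every world has a successor (e.g. 0 R 0).
Euclidean (axiom 5): yes — any two successors of a common world are R-related.
Transitive (axiom 4): yes — every two-step R-path is closed by a direct edge.
Reflexive (axiom T): no — 1 is not related to itself.
So F validates K, D, KD45; S5 would additionally require R to be reflexive. The strongest is KD45.

KD45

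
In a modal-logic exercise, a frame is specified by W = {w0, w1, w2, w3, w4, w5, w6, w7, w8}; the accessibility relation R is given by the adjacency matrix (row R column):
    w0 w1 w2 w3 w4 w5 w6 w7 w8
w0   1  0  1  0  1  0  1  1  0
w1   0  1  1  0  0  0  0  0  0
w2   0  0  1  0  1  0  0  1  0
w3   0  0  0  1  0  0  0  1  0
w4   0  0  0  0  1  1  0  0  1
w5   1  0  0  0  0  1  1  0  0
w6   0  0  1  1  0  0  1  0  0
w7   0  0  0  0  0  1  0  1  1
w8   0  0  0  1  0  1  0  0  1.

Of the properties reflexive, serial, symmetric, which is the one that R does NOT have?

Reflexive: yes — every world is R-related to itself.
Serial: yes — every world has a successor (e.g. w0 R w0).
Symmetric: no — w0 R w2 but not w2 R w0.
Only symmetric fails.

symmetric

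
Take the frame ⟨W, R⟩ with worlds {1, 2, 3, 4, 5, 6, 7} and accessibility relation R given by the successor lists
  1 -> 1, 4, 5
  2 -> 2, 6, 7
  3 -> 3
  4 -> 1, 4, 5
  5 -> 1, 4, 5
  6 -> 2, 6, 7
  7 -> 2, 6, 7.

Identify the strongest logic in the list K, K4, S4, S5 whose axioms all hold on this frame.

S5

Transitive (axiom 4): yes — every two-step R-path is closed by a direct edge.
Reflexive (axiom T): yes — every world is R-related to itself.
Euclidean (axiom 5): yes — any two successors of a common world are R-related.
So F validates K, K4, S4, S5. The strongest is S5.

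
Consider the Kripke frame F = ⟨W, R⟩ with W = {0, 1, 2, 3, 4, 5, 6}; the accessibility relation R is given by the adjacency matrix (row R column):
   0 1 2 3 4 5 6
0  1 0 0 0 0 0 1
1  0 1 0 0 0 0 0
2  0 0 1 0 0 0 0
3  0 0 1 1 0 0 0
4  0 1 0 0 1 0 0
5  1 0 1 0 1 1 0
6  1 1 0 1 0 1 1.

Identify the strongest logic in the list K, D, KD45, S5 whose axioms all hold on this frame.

D

Serial (axiom D): yes — every world has a successor (e.g. 0 R 0).
Euclidean (axiom 5): no — 5 R 0 and 5 R 2, but not 0 R 2.
Transitive (axiom 4): no — 0 R 6 and 6 R 1, but not 0 R 1.
Reflexive (axiom T): yes — every world is R-related to itself.
So F validates K, D; KD45 would additionally require R to be Euclidean and transitive. The strongest is D.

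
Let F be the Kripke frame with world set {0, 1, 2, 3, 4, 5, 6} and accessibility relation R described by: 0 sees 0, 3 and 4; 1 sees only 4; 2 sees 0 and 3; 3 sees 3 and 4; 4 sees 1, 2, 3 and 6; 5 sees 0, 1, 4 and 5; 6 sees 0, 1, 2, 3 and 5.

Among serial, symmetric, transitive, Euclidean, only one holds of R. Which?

serial

Serial: yes — every world has a successor (e.g. 0 R 0).
Symmetric: no — 0 R 3 but not 3 R 0.
Transitive: no — 0 R 4 and 4 R 1, but not 0 R 1.
Euclidean: no — 2 R 3 and 2 R 0, but not 3 R 0.
Only serial holds.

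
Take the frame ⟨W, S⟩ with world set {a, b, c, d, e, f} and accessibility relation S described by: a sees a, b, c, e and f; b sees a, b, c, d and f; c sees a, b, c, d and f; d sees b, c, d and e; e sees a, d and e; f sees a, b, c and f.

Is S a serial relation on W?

Serial: yes — every world has a successor (e.g. a S a).

Yes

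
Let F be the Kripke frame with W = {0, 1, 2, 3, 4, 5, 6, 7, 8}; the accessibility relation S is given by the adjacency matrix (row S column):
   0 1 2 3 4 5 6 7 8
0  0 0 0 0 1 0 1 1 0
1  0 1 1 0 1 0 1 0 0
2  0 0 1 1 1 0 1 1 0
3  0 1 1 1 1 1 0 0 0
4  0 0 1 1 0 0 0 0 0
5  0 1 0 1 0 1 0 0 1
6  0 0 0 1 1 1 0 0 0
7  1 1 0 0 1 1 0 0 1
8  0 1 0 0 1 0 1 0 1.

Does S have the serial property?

Yes

Serial: yes — every world has a successor (e.g. 0 S 4).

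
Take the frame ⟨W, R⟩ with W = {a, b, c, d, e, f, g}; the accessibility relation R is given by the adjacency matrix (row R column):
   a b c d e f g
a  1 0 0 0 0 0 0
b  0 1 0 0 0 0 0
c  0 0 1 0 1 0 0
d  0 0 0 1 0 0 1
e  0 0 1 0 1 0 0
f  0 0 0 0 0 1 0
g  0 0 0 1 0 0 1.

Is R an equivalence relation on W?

Yes

Reflexive: yes — every world is R-related to itself.
Symmetric: yes — every pair in R has its reverse in R.
Transitive: yes — every two-step R-path is closed by a direct edge.
So R is an equivalence relation.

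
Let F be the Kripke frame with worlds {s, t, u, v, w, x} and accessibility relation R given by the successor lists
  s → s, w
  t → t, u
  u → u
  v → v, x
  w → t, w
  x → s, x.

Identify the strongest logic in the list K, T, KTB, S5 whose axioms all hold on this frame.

T

Reflexive (axiom T): yes — every world is R-related to itself.
Symmetric (axiom B): no — s R w but not w R s.
Euclidean (axiom 5): no — s R w and s R s, but not w R s.
So F validates K, T; KTB would additionally require R to be symmetric. The strongest is T.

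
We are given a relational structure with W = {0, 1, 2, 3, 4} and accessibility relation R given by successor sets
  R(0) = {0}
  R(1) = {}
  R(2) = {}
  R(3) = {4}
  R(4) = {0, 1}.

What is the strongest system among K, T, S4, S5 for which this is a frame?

K

Reflexive (axiom T): no — 1 is not related to itself.
Transitive (axiom 4): no — 3 R 4 and 4 R 0, but not 3 R 0.
Euclidean (axiom 5): no — 4 R 0 and 4 R 1, but not 0 R 1.
So F validates K; T would additionally require R to be reflexive. The strongest is K.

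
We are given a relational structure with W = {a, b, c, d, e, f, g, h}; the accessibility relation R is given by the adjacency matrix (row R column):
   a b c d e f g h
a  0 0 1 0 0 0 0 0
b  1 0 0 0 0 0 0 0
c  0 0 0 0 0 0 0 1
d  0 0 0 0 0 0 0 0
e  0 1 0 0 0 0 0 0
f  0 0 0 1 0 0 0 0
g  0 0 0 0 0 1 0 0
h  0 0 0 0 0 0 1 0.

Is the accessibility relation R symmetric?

Symmetric: no — a R c but not c R a.

No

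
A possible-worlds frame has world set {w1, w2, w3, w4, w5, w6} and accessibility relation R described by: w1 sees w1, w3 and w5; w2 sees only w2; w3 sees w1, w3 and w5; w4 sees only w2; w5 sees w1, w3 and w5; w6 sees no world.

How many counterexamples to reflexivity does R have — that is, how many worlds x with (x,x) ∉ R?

Enumerating: w4, w6.

2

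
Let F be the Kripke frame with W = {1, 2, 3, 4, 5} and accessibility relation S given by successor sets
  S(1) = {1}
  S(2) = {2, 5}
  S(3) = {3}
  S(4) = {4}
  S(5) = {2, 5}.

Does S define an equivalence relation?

Reflexive: yes — every world is S-related to itself.
Symmetric: yes — every pair in S has its reverse in S.
Transitive: yes — every two-step S-path is closed by a direct edge.
So S is an equivalence relation.

Yes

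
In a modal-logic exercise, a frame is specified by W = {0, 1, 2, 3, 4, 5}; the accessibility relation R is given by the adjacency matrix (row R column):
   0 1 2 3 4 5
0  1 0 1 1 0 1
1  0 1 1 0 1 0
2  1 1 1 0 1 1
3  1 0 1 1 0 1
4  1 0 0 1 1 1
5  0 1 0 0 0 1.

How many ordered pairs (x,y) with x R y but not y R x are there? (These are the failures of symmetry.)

Enumerating: (0,5), (1,4), (2,4), (2,5), (3,2), (3,5), (4,0), (4,3), (4,5), (5,1).

10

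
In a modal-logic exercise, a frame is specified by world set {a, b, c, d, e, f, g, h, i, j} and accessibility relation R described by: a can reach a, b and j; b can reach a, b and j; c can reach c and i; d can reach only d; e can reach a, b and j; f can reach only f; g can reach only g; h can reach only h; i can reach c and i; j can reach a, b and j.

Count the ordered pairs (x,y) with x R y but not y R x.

Enumerating: (e,a), (e,b), (e,j).

3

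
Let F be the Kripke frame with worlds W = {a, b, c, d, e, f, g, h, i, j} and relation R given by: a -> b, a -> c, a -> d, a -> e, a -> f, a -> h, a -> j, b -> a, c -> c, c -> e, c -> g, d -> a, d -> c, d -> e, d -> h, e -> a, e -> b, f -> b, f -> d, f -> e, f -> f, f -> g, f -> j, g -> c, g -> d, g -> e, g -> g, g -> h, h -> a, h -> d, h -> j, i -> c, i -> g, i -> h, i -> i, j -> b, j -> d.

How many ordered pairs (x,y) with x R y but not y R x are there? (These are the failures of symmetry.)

Enumerating: (a,c), (a,f), (a,j), (c,e), (d,c), (d,e), (e,b), (f,b), (f,d), (f,e), (f,g), (f,j), … and 9 more.
Total: 21.

21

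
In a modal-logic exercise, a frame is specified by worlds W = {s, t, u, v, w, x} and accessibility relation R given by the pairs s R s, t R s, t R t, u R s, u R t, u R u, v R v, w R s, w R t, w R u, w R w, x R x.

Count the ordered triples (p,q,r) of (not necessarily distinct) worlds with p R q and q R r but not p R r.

R is transitive; there are no such tuples.

0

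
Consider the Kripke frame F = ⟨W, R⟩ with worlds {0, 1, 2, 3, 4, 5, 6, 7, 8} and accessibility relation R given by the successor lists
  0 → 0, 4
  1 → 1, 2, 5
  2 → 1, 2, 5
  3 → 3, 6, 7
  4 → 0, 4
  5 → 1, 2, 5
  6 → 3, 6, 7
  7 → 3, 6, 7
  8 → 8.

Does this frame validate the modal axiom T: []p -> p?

By correspondence theory, T is valid on a frame iff R is reflexive.
Reflexive: yes — every world is R-related to itself.

Yes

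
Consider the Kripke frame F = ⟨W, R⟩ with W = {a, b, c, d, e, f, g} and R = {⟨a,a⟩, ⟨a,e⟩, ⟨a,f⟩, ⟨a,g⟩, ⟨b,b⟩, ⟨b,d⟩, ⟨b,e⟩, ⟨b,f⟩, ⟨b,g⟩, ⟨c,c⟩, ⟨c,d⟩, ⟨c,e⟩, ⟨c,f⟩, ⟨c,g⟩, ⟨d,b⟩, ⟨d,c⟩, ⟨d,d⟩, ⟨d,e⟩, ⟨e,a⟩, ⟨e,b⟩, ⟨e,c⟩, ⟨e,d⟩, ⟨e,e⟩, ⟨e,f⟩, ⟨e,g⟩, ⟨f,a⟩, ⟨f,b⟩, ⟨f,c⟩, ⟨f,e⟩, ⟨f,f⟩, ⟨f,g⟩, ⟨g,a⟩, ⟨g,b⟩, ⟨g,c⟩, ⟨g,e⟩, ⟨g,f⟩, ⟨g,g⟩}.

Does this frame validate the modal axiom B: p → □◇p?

By correspondence theory, B is valid on a frame iff R is symmetric.
Symmetric: yes — every pair in R has its reverse in R.

Yes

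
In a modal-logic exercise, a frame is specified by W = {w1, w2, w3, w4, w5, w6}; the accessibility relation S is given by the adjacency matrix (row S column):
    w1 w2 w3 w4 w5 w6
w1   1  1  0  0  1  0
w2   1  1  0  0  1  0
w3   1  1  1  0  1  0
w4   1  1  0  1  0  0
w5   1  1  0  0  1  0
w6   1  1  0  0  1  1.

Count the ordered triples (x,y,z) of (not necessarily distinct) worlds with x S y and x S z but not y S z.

8

Enumerating: (w3,w1,w3), (w3,w2,w3), (w3,w5,w3), (w4,w1,w4), (w4,w2,w4), (w6,w1,w6), (w6,w2,w6), (w6,w5,w6).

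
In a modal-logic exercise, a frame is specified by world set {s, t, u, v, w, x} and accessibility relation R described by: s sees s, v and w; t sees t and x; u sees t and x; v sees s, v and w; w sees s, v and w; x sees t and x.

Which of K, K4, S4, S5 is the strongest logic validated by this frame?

Transitive (axiom 4): yes — every two-step R-path is closed by a direct edge.
Reflexive (axiom T): no — u is not related to itself.
Euclidean (axiom 5): yes — any two successors of a common world are R-related.
So F validates K, K4; S4 would additionally require R to be reflexive. The strongest is K4.

K4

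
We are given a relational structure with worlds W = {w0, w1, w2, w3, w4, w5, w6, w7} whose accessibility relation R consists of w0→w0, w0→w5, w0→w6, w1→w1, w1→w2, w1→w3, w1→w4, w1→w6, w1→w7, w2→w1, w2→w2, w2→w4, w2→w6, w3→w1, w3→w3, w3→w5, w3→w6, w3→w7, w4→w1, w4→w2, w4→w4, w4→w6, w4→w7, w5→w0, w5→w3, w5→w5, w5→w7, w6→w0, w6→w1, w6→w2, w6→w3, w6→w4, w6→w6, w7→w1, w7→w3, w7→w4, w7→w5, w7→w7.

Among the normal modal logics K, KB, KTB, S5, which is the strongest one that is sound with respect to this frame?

KTB

Symmetric (axiom B): yes — every pair in R has its reverse in R.
Reflexive (axiom T): yes — every world is R-related to itself.
Euclidean (axiom 5): no — w0 R w5 and w0 R w6, but not w5 R w6.
So F validates K, KB, KTB; S5 would additionally require R to be Euclidean. The strongest is KTB.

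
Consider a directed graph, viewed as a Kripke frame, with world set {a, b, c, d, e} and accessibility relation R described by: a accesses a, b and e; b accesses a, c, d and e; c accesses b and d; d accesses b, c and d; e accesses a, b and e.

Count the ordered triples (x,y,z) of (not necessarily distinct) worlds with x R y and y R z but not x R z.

Enumerating: (a,b,c), (a,b,d), (b,a,b), (b,c,b), (b,d,b), (b,e,b), (c,b,a), (c,b,c), (c,b,e), (c,d,c), (d,b,a), (d,b,e), (e,b,c), (e,b,d).

14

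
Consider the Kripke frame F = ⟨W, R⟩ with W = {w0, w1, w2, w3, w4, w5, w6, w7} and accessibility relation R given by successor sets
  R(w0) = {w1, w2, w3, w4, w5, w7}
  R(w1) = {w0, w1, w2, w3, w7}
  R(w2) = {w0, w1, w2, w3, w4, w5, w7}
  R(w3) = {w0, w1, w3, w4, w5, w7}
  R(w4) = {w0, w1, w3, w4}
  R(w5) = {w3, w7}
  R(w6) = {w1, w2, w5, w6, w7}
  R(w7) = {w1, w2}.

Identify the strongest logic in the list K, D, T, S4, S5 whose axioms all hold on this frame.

Serial (axiom D): yes — every world has a successor (e.g. w0 R w1).
Reflexive (axiom T): no — w0 is not related to itself.
Transitive (axiom 4): no — w1 R w0 and w0 R w4, but not w1 R w4.
Euclidean (axiom 5): no — w0 R w1 and w0 R w4, but not w1 R w4.
So F validates K, D; T would additionally require R to be reflexive. The strongest is D.

D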